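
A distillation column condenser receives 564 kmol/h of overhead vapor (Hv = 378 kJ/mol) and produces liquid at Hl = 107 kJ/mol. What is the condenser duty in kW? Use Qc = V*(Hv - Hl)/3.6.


Qc = 564 * (378 - 107) / 3.6 = 564 * 271 / 3.6 = 42460

42460 kW


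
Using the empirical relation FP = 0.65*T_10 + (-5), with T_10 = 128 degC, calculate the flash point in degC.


FP = 0.65 * 128 + (-5) = 78.2

78.2 degC


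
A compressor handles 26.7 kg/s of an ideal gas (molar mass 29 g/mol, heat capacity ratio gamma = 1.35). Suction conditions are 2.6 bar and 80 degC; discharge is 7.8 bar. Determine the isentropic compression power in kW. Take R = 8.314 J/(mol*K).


Isentropic work: W = m*(gamma/(gamma-1))*(R*T1/MW)*((P2/P1)^((gamma-1)/gamma) - 1)
T1 = 80 + 273.15 = 353.15 K
Pressure ratio = 7.8 / 2.6 = 3
Exponent = (1.35 - 1)/1.35 = 0.259259
(P2/P1)^exp - 1 = 3^0.259259 - 1 = 0.32953
W = 26.7 * 1.35 / 0.35 * 8.314 * 353.15 / 29 * 0.32953 = 3436

3436 kW


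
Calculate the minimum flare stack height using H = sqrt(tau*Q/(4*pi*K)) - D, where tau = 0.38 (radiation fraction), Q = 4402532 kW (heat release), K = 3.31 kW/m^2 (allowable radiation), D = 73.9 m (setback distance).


tau*Q/(4*pi*K) = 0.38 * 4402532 / (4 * pi * 3.31) = 40220.6
sqrt(40220.6) = 200.551
H = 200.551 - 73.9 = 126.7

126.7 m


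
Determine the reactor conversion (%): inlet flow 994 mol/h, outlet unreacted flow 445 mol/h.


X = (F_in - F_out) / F_in * 100
Moles reacted = 994 - 445 = 549
X = 549 / 994 * 100
= 0.5523 * 100
= 55.23 %

55.23 %


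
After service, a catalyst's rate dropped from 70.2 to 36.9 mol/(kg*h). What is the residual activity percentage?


Activity (%) = (rate_used / rate_fresh) * 100
rate_used = 36.9, rate_fresh = 70.2
= (36.9 / 70.2) * 100
= 0.5256 * 100 = 52.56

52.56 %


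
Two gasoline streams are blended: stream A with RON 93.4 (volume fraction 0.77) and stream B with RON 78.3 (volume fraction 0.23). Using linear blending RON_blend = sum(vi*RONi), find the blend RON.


Linear blending: RON_blend = sum(vi * RONi)
Contribution 1: 0.77 * 93.4 = 71.918
Contribution 2: 0.23 * 78.3 = 18.009
RON_blend = 71.918 + 18.009 = 89.927

89.927


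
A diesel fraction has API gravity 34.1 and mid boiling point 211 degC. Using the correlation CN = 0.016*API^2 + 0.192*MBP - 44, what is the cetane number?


CN = 0.016 * 34.1^2 + 0.192 * 211 - 44
CN = 18.60496 + 40.512 - 44 = 15.11696

15.11696


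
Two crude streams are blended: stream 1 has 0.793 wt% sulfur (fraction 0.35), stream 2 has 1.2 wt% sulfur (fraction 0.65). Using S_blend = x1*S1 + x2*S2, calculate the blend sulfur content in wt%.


Linear sulfur blending: S_blend = x1*S1 + x2*S2
Contribution 1: 0.35 * 0.793 = 0.27755 wt%
Contribution 2: 0.65 * 1.2 = 0.78 wt%
S_blend = 0.27755 + 0.78 = 1.05755

1.05755 wt%


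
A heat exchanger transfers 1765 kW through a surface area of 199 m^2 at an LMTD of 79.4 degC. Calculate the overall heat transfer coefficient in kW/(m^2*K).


From Q = U*A*LMTD, U = Q / (A * LMTD)
U = 1765 / (199 * 79.4) = 1765 / 15800.6 = 0.1117

0.1117 kW/(m^2*K)


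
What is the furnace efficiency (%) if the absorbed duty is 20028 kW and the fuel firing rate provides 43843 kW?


Furnace efficiency = Q_absorbed / Q_fuel * 100
= 20028 / 43843 * 100 = 45.68

45.68 %


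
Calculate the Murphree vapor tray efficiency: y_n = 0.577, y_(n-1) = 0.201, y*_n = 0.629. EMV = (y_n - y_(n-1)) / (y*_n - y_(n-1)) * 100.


Murphree vapor efficiency: EMV = (y_n - y_(n-1)) / (y*_n - y_(n-1)) * 100
EMV = (0.577 - 0.201) / (0.629 - 0.201) * 100 = 0.376 / 0.428 * 100 = 87.85

87.85 %


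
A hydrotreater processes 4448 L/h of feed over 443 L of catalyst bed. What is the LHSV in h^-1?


LHSV = volumetric feed rate / catalyst volume
= 4448 L/h / 443 L
= 10.04 h^-1

10.04 h^-1


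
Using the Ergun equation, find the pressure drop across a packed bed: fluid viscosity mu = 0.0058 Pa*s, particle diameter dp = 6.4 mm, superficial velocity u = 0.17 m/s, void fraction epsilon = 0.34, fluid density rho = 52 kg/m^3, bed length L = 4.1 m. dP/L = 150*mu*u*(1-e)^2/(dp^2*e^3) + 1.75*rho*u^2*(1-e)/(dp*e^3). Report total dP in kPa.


dp = 6.4 mm = 0.0064 m
Viscous term = 150*0.0058*0.17*(1-0.34)^2 / (0.0064^2*0.34^3) = 40018.4
Inertial term = 1.75*52*0.17^2*(1-0.34) / (0.0064*0.34^3) = 6900.28
dP/L = 40018.4 + 6900.28 = 46918.7 Pa/m
dP = 46918.7 * 4.1 / 1000 = 192.4 kPa

192.4 kPa


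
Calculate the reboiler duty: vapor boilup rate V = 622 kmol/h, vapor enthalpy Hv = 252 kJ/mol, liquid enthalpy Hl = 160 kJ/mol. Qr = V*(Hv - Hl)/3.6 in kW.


Qr = 622 * (252 - 160) / 3.6 = 622 * 92 / 3.6 = 15900

15900 kW


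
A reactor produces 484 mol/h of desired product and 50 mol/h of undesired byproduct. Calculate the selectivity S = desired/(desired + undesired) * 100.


Selectivity = desired / (desired + undesired) * 100
Total products = 484 + 50 = 534 mol/h
S = 484 / 534 * 100
= 0.9064 * 100
= 90.64 %

90.64 %


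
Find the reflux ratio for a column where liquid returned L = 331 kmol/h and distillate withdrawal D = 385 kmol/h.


Reflux ratio definition: R = L / D (liquid returned / distillate withdrawn)
L = 331 kmol/h, D = 385 kmol/h
R = 331 / 385 = 0.8597

0.8597


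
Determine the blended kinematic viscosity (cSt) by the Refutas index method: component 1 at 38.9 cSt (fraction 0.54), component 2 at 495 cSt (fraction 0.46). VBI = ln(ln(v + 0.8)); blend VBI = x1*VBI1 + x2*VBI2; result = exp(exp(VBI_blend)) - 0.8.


Refutas method: VBN_i = 14.534*ln(ln(visc_i + 0.8)) + 10.975, blended linearly by mass fraction; since VBN is linear in VBI_i = ln(ln(visc_i + 0.8)) and the fractions sum to 1, blend VBI directly: visc = exp(exp(VBI_blend)) - 0.8
VBI_1 = ln(ln(38.9 + 0.8)) = 1.30328
VBI_2 = ln(ln(495 + 0.8)) = 1.82554
VBI_blend = 0.54 * 1.30328 + 0.46 * 1.82554 = 1.54352
visc_blend = exp(exp(1.54352)) - 0.8 = 107.1

107.1 cSt


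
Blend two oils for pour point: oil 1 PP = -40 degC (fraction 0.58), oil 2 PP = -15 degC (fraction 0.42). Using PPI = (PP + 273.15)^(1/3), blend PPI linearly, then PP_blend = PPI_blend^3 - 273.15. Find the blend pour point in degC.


PPI_1 = (-40 + 273.15)^(1/3) = 6.15477
PPI_2 = (-15 + 273.15)^(1/3) = 6.36733
PPI_blend = 0.58 * 6.15477 + 0.42 * 6.36733 = 6.244045
PP_blend = 6.244045^3 - 273.15 = 243.4434 - 273.15 = -29.71

-29.71 degC


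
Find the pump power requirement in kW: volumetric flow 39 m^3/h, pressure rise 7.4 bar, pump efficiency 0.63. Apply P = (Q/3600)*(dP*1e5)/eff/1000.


Q = 39 / 3600 = 0.0108333 m^3/s
P = 0.0108333 * (7.4 * 1e5) / 0.63 / 1000 = 12.72

12.72 kW


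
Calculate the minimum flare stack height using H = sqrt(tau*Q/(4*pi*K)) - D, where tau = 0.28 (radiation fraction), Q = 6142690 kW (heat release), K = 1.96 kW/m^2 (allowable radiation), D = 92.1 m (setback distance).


tau*Q/(4*pi*K) = 0.28 * 6142690 / (4 * pi * 1.96) = 69831.4
sqrt(69831.4) = 264.256
H = 264.256 - 92.1 = 172.2

172.2 m


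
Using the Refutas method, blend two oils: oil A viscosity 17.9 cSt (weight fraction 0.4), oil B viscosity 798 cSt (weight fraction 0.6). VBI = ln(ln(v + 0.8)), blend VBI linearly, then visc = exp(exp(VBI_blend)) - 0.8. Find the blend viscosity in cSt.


Refutas method: VBN_i = 14.534*ln(ln(visc_i + 0.8)) + 10.975, blended linearly by mass fraction; since VBN is linear in VBI_i = ln(ln(visc_i + 0.8)) and the fractions sum to 1, blend VBI directly: visc = exp(exp(VBI_blend)) - 0.8
VBI_1 = ln(ln(17.9 + 0.8)) = 1.0745
VBI_2 = ln(ln(798 + 0.8)) = 1.89958
VBI_blend = 0.4 * 1.0745 + 0.6 * 1.89958 = 1.56955
visc_blend = exp(exp(1.56955)) - 0.8 = 121.3

121.3 cSt


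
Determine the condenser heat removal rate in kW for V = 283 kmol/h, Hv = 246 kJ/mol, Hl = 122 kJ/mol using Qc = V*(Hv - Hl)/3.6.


Qc = 283 * (246 - 122) / 3.6 = 283 * 124 / 3.6 = 9748

9748 kW


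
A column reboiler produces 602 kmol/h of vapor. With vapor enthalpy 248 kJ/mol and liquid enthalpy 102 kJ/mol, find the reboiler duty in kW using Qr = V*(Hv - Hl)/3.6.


Qr = 602 * (248 - 102) / 3.6 = 602 * 146 / 3.6 = 24410

24410 kW


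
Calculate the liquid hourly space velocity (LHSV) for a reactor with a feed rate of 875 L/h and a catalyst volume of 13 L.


LHSV = volumetric feed rate / catalyst volume
= 875 L/h / 13 L
= 67.31 h^-1

67.31 h^-1


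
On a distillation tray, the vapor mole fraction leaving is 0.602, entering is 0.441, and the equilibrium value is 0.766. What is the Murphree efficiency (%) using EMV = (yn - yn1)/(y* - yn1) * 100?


Murphree vapor efficiency: EMV = (y_n - y_(n-1)) / (y*_n - y_(n-1)) * 100
EMV = (0.602 - 0.441) / (0.766 - 0.441) * 100 = 0.161 / 0.325 * 100 = 49.54

49.54 %


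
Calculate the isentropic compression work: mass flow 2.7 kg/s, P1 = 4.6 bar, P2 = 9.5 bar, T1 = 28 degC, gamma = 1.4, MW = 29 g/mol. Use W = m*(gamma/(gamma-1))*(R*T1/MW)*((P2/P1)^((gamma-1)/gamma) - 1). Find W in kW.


Isentropic work: W = m*(gamma/(gamma-1))*(R*T1/MW)*((P2/P1)^((gamma-1)/gamma) - 1)
T1 = 28 + 273.15 = 301.15 K
Pressure ratio = 9.5 / 4.6 = 2.06522
Exponent = (1.4 - 1)/1.4 = 0.285714
(P2/P1)^exp - 1 = 2.06522^0.285714 - 1 = 0.230241
W = 2.7 * 1.4 / 0.4 * 8.314 * 301.15 / 29 * 0.230241 = 187.8

187.8 kW


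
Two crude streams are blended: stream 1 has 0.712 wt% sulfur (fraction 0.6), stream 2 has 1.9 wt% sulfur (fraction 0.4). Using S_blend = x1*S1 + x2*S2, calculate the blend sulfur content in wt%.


Linear sulfur blending: S_blend = x1*S1 + x2*S2
Contribution 1: 0.6 * 0.712 = 0.4272 wt%
Contribution 2: 0.4 * 1.9 = 0.76 wt%
S_blend = 0.4272 + 0.76 = 1.1872

1.1872 wt%


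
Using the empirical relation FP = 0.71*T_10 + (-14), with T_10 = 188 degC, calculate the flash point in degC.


FP = 0.71 * 188 + (-14) = 119.48

119.48 degC


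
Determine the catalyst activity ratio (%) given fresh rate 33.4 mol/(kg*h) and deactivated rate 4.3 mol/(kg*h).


Activity (%) = (rate_used / rate_fresh) * 100
rate_used = 4.3, rate_fresh = 33.4
= (4.3 / 33.4) * 100
= 0.1287 * 100 = 12.87

12.87 %


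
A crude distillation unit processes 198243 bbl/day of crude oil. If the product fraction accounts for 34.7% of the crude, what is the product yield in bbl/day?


Crude throughput = 198243 bbl/day
Fraction yield = 34.7%
yield = throughput * fraction / 100
yield = 198243 * 34.7 / 100 = 68790.321

68790.321 bbl/day


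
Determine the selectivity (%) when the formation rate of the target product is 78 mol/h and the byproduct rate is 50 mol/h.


Selectivity = desired / (desired + undesired) * 100
Total products = 78 + 50 = 128 mol/h
S = 78 / 128 * 100
= 0.6094 * 100
= 60.94 %

60.94 %


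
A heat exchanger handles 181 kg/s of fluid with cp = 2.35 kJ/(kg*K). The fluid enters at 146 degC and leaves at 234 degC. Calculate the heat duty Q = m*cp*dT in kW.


Q = m_dot * cp * delta_T
delta_T = 234 - 146 = 88 K
Q = 181 * 2.35 * 88
= 425.35 * 88
= 37430.8 kW

37430.8 kW


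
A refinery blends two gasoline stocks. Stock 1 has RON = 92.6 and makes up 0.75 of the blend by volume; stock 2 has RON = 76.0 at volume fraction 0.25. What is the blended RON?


Linear blending: RON_blend = sum(vi * RONi)
Contribution 1: 0.75 * 92.6 = 69.45
Contribution 2: 0.25 * 76.0 = 19
RON_blend = 69.45 + 19 = 88.45

88.45


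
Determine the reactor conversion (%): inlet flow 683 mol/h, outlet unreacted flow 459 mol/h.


X = (F_in - F_out) / F_in * 100
Moles reacted = 683 - 459 = 224
X = 224 / 683 * 100
= 0.3280 * 100
= 32.80 %

32.80 %


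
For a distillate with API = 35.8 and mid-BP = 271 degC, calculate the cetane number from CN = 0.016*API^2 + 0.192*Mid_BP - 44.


CN = 0.016 * 35.8^2 + 0.192 * 271 - 44
CN = 20.50624 + 52.032 - 44 = 28.53824

28.53824


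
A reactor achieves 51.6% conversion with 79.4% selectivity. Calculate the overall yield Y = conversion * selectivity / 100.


Overall yield = conversion (%) * selectivity (%) / 100
Conversion = 51.6%, Selectivity = 79.4%
Y = 51.6 * 79.4 / 100
= 40.9704 %

40.9704 %


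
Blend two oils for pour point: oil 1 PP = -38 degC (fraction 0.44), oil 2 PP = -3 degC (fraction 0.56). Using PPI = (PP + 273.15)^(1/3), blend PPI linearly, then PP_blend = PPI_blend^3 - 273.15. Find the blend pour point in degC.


PPI_1 = (-38 + 273.15)^(1/3) = 6.172318
PPI_2 = (-3 + 273.15)^(1/3) = 6.464501
PPI_blend = 0.44 * 6.172318 + 0.56 * 6.464501 = 6.33594
PP_blend = 6.33594^3 - 273.15 = 254.3508 - 273.15 = -18.8

-18.8 degC


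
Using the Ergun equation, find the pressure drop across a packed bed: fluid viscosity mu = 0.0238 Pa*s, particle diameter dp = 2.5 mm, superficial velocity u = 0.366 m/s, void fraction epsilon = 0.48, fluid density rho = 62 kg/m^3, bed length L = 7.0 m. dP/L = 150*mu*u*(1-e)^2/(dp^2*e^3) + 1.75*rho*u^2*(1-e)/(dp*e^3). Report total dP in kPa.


dp = 2.5 mm = 0.0025 m
Viscous term = 150*0.0238*0.366*(1-0.48)^2 / (0.0025^2*0.48^3) = 511155
Inertial term = 1.75*62*0.366^2*(1-0.48) / (0.0025*0.48^3) = 27335.8
dP/L = 511155 + 27335.8 = 538491 Pa/m
dP = 538491 * 7.0 / 1000 = 3769 kPa

3769 kPa


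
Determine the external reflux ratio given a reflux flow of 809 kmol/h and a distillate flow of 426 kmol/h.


Reflux ratio definition: R = L / D (liquid returned / distillate withdrawn)
L = 809 kmol/h, D = 426 kmol/h
R = 809 / 426 = 1.899

1.899


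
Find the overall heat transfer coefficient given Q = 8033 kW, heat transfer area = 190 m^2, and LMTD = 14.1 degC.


From Q = U*A*LMTD, U = Q / (A * LMTD)
U = 8033 / (190 * 14.1) = 8033 / 2679 = 2.999

2.999 kW/(m^2*K)


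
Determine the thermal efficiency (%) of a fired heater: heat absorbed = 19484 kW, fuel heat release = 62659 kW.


Furnace efficiency = Q_absorbed / Q_fuel * 100
= 19484 / 62659 * 100 = 31.10

31.10 %


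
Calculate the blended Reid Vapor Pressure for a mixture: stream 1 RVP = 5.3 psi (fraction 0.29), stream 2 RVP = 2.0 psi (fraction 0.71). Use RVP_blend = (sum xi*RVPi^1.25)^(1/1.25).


Chevron index: RVP_blend = (sum xi*RVPi^1.25)^(1/1.25)
RVP^1.25 terms: 0.29 * 5.3^1.25 + 0.71 * 2.0^1.25 = 4.02075
RVP_blend = 4.02075^(1/1.25) = 3.044

3.044 psi


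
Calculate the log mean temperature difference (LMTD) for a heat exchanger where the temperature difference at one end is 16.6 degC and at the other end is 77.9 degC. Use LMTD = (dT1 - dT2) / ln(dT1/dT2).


LMTD = (dT1 - dT2) / ln(dT1/dT2)
= (16.6 - 77.9) / ln(16.6 / 77.9) = -61.3 / -1.54602 = 39.65

39.65 degC


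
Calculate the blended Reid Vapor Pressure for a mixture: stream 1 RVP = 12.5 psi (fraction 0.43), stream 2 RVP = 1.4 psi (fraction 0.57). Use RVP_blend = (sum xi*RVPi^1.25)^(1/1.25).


Chevron index: RVP_blend = (sum xi*RVPi^1.25)^(1/1.25)
RVP^1.25 terms: 0.43 * 12.5^1.25 + 0.57 * 1.4^1.25 = 10.9747
RVP_blend = 10.9747^(1/1.25) = 6.797

6.797 psi


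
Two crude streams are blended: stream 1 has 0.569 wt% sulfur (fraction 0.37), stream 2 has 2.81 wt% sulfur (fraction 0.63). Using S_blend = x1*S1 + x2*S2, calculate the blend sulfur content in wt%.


Linear sulfur blending: S_blend = x1*S1 + x2*S2
Contribution 1: 0.37 * 0.569 = 0.21053 wt%
Contribution 2: 0.63 * 2.81 = 1.7703 wt%
S_blend = 0.21053 + 1.7703 = 1.98083

1.98083 wt%


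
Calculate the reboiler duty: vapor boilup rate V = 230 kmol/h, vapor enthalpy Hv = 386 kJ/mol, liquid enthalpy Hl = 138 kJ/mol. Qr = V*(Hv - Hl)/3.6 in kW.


Qr = 230 * (386 - 138) / 3.6 = 230 * 248 / 3.6 = 15840

15840 kW


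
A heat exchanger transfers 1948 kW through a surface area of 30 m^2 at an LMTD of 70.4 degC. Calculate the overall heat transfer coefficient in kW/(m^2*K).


From Q = U*A*LMTD, U = Q / (A * LMTD)
U = 1948 / (30 * 70.4) = 1948 / 2112 = 0.9223

0.9223 kW/(m^2*K)


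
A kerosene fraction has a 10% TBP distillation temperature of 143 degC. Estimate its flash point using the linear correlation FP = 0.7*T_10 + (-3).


FP = 0.7 * 143 + (-3) = 97.1

97.1 degC


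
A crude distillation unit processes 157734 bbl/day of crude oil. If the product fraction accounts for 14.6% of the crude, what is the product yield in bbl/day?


Crude throughput = 157734 bbl/day
Fraction yield = 14.6%
yield = throughput * fraction / 100
yield = 157734 * 14.6 / 100 = 23029.164

23029.164 bbl/day


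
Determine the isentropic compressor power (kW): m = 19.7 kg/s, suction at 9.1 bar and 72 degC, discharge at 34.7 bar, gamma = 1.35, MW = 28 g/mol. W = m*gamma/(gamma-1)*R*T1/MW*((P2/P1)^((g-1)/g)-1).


Isentropic work: W = m*(gamma/(gamma-1))*(R*T1/MW)*((P2/P1)^((gamma-1)/gamma) - 1)
T1 = 72 + 273.15 = 345.15 K
Pressure ratio = 34.7 / 9.1 = 3.81319
Exponent = (1.35 - 1)/1.35 = 0.259259
(P2/P1)^exp - 1 = 3.81319^0.259259 - 1 = 0.41483
W = 19.7 * 1.35 / 0.35 * 8.314 * 345.15 / 28 * 0.41483 = 3230

3230 kW


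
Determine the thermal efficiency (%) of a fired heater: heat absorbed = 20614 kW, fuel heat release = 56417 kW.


Furnace efficiency = Q_absorbed / Q_fuel * 100
= 20614 / 56417 * 100 = 36.54

36.54 %


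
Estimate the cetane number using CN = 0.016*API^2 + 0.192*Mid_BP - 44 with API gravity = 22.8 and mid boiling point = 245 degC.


CN = 0.016 * 22.8^2 + 0.192 * 245 - 44
CN = 8.31744 + 47.04 - 44 = 11.35744

11.35744


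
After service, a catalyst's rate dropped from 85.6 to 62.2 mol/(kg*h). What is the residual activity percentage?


Activity (%) = (rate_used / rate_fresh) * 100
rate_used = 62.2, rate_fresh = 85.6
= (62.2 / 85.6) * 100
= 0.7266 * 100 = 72.66

72.66 %


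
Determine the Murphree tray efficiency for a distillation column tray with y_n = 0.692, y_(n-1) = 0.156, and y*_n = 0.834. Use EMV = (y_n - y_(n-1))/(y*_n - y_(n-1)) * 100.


Murphree vapor efficiency: EMV = (y_n - y_(n-1)) / (y*_n - y_(n-1)) * 100
EMV = (0.692 - 0.156) / (0.834 - 0.156) * 100 = 0.536 / 0.678 * 100 = 79.06

79.06 %


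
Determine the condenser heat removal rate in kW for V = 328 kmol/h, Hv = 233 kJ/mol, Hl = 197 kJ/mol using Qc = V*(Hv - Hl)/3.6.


Qc = 328 * (233 - 197) / 3.6 = 328 * 36 / 3.6 = 3280

3280 kW


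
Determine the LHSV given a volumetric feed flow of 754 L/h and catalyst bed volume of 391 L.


LHSV = volumetric feed rate / catalyst volume
= 754 L/h / 391 L
= 1.928 h^-1

1.928 h^-1


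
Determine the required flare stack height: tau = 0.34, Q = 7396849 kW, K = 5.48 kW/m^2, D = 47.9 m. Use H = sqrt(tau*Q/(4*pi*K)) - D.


tau*Q/(4*pi*K) = 0.34 * 7396849 / (4 * pi * 5.48) = 36520.4
sqrt(36520.4) = 191.103
H = 191.103 - 47.9 = 143.2

143.2 m


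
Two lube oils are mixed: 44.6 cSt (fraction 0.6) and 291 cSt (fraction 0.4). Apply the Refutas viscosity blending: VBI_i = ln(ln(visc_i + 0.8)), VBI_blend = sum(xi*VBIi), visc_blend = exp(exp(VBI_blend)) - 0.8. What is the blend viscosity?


Refutas method: VBN_i = 14.534*ln(ln(visc_i + 0.8)) + 10.975, blended linearly by mass fraction; since VBN is linear in VBI_i = ln(ln(visc_i + 0.8)) and the fractions sum to 1, blend VBI directly: visc = exp(exp(VBI_blend)) - 0.8
VBI_1 = ln(ln(44.6 + 0.8)) = 1.33907
VBI_2 = ln(ln(291 + 0.8)) = 1.73626
VBI_blend = 0.6 * 1.33907 + 0.4 * 1.73626 = 1.49795
visc_blend = exp(exp(1.49795)) - 0.8 = 86.78

86.78 cSt


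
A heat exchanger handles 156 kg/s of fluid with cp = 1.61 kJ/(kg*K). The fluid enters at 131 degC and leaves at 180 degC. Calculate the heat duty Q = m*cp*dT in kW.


Q = m_dot * cp * delta_T
delta_T = 180 - 131 = 49 K
Q = 156 * 1.61 * 49
= 251.16 * 49
= 12306.84 kW

12306.84 kW


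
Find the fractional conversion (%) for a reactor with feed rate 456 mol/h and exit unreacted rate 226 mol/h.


X = (F_in - F_out) / F_in * 100
Moles reacted = 456 - 226 = 230
X = 230 / 456 * 100
= 0.5044 * 100
= 50.44 %

50.44 %


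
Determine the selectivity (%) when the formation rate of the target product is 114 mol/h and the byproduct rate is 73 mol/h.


Selectivity = desired / (desired + undesired) * 100
Total products = 114 + 73 = 187 mol/h
S = 114 / 187 * 100
= 0.6096 * 100
= 60.96 %

60.96 %


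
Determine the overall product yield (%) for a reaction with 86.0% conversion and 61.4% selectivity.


Overall yield = conversion (%) * selectivity (%) / 100
Conversion = 86.0%, Selectivity = 61.4%
Y = 86.0 * 61.4 / 100
= 52.804 %

52.804 %


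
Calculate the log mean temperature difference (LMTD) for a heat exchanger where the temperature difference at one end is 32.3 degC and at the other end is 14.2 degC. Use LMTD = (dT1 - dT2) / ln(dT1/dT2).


LMTD = (dT1 - dT2) / ln(dT1/dT2)
= (32.3 - 14.2) / ln(32.3 / 14.2) = 18.1 / 0.821825 = 22.02

22.02 degC


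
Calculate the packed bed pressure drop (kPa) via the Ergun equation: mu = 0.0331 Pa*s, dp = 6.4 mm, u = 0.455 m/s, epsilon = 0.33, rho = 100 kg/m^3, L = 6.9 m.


dp = 6.4 mm = 0.0064 m
Viscous term = 150*0.0331*0.455*(1-0.33)^2 / (0.0064^2*0.33^3) = 688935
Inertial term = 1.75*100*0.455^2*(1-0.33) / (0.0064*0.33^3) = 105539
dP/L = 688935 + 105539 = 794474 Pa/m
dP = 794474 * 6.9 / 1000 = 5482 kPa

5482 kPa


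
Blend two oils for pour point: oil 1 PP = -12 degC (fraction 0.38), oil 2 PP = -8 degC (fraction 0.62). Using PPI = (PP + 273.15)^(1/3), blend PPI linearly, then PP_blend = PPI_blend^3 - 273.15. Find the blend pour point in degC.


PPI_1 = (-12 + 273.15)^(1/3) = 6.391901
PPI_2 = (-8 + 273.15)^(1/3) = 6.42437
PPI_blend = 0.38 * 6.391901 + 0.62 * 6.42437 = 6.412032
PP_blend = 6.412032^3 - 273.15 = 263.6253 - 273.15 = -9.52

-9.52 degC


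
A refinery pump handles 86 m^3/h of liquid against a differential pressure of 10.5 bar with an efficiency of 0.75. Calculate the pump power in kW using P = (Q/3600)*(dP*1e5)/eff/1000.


Q = 86 / 3600 = 0.0238889 m^3/s
P = 0.0238889 * (10.5 * 1e5) / 0.75 / 1000 = 33.44

33.44 kW


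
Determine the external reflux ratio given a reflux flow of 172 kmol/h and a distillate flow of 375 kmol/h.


Reflux ratio definition: R = L / D (liquid returned / distillate withdrawn)
L = 172 kmol/h, D = 375 kmol/h
R = 172 / 375 = 0.4587

0.4587


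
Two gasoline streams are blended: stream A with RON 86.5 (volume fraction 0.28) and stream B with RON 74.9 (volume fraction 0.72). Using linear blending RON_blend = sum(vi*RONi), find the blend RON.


Linear blending: RON_blend = sum(vi * RONi)
Contribution 1: 0.28 * 86.5 = 24.22
Contribution 2: 0.72 * 74.9 = 53.928
RON_blend = 24.22 + 53.928 = 78.148

78.148


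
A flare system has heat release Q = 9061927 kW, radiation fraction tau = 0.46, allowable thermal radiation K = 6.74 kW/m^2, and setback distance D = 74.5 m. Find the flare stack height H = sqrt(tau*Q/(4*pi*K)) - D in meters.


tau*Q/(4*pi*K) = 0.46 * 9061927 / (4 * pi * 6.74) = 49216.3
sqrt(49216.3) = 221.847
H = 221.847 - 74.5 = 147.3

147.3 m


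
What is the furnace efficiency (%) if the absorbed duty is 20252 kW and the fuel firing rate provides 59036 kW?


Furnace efficiency = Q_absorbed / Q_fuel * 100
= 20252 / 59036 * 100 = 34.30

34.30 %


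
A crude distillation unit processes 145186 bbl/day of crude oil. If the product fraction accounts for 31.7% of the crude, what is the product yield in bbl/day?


Crude throughput = 145186 bbl/day
Fraction yield = 31.7%
yield = throughput * fraction / 100
yield = 145186 * 31.7 / 100 = 46023.962

46023.962 bbl/day


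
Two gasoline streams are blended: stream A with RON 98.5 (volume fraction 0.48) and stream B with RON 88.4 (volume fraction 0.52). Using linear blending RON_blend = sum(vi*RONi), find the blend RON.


Linear blending: RON_blend = sum(vi * RONi)
Contribution 1: 0.48 * 98.5 = 47.28
Contribution 2: 0.52 * 88.4 = 45.968
RON_blend = 47.28 + 45.968 = 93.248

93.248


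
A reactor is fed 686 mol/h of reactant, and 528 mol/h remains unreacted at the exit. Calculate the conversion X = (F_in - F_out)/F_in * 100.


X = (F_in - F_out) / F_in * 100
Moles reacted = 686 - 528 = 158
X = 158 / 686 * 100
= 0.2303 * 100
= 23.03 %

23.03 %


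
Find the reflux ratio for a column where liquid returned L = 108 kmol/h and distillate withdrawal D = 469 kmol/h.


Reflux ratio definition: R = L / D (liquid returned / distillate withdrawn)
L = 108 kmol/h, D = 469 kmol/h
R = 108 / 469 = 0.2303

0.2303


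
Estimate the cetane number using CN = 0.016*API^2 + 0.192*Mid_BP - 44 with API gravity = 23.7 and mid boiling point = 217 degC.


CN = 0.016 * 23.7^2 + 0.192 * 217 - 44
CN = 8.98704 + 41.664 - 44 = 6.65104

6.65104


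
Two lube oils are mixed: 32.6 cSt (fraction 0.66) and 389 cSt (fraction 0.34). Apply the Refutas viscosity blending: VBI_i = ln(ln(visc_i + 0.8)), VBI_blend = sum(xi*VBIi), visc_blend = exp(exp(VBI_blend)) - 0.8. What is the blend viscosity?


Refutas method: VBN_i = 14.534*ln(ln(visc_i + 0.8)) + 10.975, blended linearly by mass fraction; since VBN is linear in VBI_i = ln(ln(visc_i + 0.8)) and the fractions sum to 1, blend VBI directly: visc = exp(exp(VBI_blend)) - 0.8
VBI_1 = ln(ln(32.6 + 0.8)) = 1.2552
VBI_2 = ln(ln(389 + 0.8)) = 1.78602
VBI_blend = 0.66 * 1.2552 + 0.34 * 1.78602 = 1.43568
visc_blend = exp(exp(1.43568)) - 0.8 = 66.05

66.05 cSt


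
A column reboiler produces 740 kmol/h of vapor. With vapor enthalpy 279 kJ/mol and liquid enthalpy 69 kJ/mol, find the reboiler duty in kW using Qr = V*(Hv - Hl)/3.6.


Qr = 740 * (279 - 69) / 3.6 = 740 * 210 / 3.6 = 43170

43170 kW


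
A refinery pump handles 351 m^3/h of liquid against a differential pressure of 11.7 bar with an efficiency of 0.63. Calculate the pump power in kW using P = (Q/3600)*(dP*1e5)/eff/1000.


Q = 351 / 3600 = 0.0975 m^3/s
P = 0.0975 * (11.7 * 1e5) / 0.63 / 1000 = 181.1

181.1 kW


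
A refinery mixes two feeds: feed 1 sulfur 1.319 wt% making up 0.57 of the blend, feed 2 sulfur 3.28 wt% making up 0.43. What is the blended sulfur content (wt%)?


Linear sulfur blending: S_blend = x1*S1 + x2*S2
Contribution 1: 0.57 * 1.319 = 0.75183 wt%
Contribution 2: 0.43 * 3.28 = 1.4104 wt%
S_blend = 0.75183 + 1.4104 = 2.16223

2.16223 wt%


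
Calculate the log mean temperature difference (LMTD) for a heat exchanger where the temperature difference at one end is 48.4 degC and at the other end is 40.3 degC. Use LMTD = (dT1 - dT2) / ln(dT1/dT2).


LMTD = (dT1 - dT2) / ln(dT1/dT2)
= (48.4 - 40.3) / ln(48.4 / 40.3) = 8.1 / 0.183148 = 44.23

44.23 degC


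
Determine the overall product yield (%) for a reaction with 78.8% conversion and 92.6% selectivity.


Overall yield = conversion (%) * selectivity (%) / 100
Conversion = 78.8%, Selectivity = 92.6%
Y = 78.8 * 92.6 / 100
= 72.9688 %

72.9688 %


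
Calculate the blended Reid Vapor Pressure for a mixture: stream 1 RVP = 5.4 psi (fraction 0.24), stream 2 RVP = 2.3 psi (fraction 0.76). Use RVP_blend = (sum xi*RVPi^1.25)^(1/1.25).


Chevron index: RVP_blend = (sum xi*RVPi^1.25)^(1/1.25)
RVP^1.25 terms: 0.24 * 5.4^1.25 + 0.76 * 2.3^1.25 = 4.12827
RVP_blend = 4.12827^(1/1.25) = 3.109

3.109 psi


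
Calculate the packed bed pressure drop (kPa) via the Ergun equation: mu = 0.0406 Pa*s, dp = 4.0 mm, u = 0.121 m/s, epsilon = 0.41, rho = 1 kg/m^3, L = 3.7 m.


dp = 4.0 mm = 0.004 m
Viscous term = 150*0.0406*0.121*(1-0.41)^2 / (0.004^2*0.41^3) = 232614
Inertial term = 1.75*1*0.121^2*(1-0.41) / (0.004*0.41^3) = 54.8339
dP/L = 232614 + 54.8339 = 232669 Pa/m
dP = 232669 * 3.7 / 1000 = 860.9 kPa

860.9 kPa


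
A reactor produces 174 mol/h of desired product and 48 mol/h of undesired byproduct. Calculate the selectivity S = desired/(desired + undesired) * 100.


Selectivity = desired / (desired + undesired) * 100
Total products = 174 + 48 = 222 mol/h
S = 174 / 222 * 100
= 0.7838 * 100
= 78.38 %

78.38 %


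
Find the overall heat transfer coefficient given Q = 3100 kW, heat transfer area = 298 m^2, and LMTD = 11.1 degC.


From Q = U*A*LMTD, U = Q / (A * LMTD)
U = 3100 / (298 * 11.1) = 3100 / 3307.8 = 0.9372

0.9372 kW/(m^2*K)


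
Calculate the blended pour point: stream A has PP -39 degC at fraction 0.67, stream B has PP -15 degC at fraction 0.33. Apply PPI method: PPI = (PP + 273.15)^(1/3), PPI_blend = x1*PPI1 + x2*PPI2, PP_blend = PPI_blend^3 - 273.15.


PPI_1 = (-39 + 273.15)^(1/3) = 6.163557
PPI_2 = (-15 + 273.15)^(1/3) = 6.36733
PPI_blend = 0.67 * 6.163557 + 0.33 * 6.36733 = 6.230802
PP_blend = 6.230802^3 - 273.15 = 241.8978 - 273.15 = -31.25

-31.25 degC


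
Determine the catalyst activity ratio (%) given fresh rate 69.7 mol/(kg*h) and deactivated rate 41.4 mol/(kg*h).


Activity (%) = (rate_used / rate_fresh) * 100
rate_used = 41.4, rate_fresh = 69.7
= (41.4 / 69.7) * 100
= 0.5940 * 100 = 59.40

59.40 %


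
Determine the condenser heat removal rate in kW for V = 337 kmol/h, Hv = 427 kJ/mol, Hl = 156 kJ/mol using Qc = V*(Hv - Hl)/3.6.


Qc = 337 * (427 - 156) / 3.6 = 337 * 271 / 3.6 = 25370

25370 kW


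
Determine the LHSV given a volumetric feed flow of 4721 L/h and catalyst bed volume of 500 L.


LHSV = volumetric feed rate / catalyst volume
= 4721 L/h / 500 L
= 9.442 h^-1

9.442 h^-1


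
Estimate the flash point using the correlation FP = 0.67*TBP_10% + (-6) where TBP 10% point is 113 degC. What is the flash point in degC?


FP = 0.67 * 113 + (-6) = 69.71

69.71 degC


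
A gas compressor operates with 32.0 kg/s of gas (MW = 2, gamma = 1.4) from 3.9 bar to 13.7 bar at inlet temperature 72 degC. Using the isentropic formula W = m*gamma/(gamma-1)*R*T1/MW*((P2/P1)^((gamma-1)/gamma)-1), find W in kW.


Isentropic work: W = m*(gamma/(gamma-1))*(R*T1/MW)*((P2/P1)^((gamma-1)/gamma) - 1)
T1 = 72 + 273.15 = 345.15 K
Pressure ratio = 13.7 / 3.9 = 3.51282
Exponent = (1.4 - 1)/1.4 = 0.285714
(P2/P1)^exp - 1 = 3.51282^0.285714 - 1 = 0.431863
W = 32.0 * 1.4 / 0.4 * 8.314 * 345.15 / 2 * 0.431863 = 69400

69400 kW


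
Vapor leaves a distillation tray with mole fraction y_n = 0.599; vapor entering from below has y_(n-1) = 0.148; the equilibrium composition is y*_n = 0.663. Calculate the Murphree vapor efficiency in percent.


Murphree vapor efficiency: EMV = (y_n - y_(n-1)) / (y*_n - y_(n-1)) * 100
EMV = (0.599 - 0.148) / (0.663 - 0.148) * 100 = 0.451 / 0.515 * 100 = 87.57

87.57 %


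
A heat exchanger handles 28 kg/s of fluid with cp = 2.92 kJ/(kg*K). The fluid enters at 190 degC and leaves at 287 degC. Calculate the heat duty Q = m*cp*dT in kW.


Q = m_dot * cp * delta_T
delta_T = 287 - 190 = 97 K
Q = 28 * 2.92 * 97
= 81.76 * 97
= 7930.72 kW

7930.72 kW


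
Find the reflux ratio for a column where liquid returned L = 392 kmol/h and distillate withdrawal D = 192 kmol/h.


Reflux ratio definition: R = L / D (liquid returned / distillate withdrawn)
L = 392 kmol/h, D = 192 kmol/h
R = 392 / 192 = 2.042

2.042


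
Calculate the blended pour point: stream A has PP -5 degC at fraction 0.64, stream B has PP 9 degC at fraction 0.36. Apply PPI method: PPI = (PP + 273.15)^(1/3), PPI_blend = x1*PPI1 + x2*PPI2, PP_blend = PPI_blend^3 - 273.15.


PPI_1 = (-5 + 273.15)^(1/3) = 6.448508
PPI_2 = (9 + 273.15)^(1/3) = 6.558835
PPI_blend = 0.64 * 6.448508 + 0.36 * 6.558835 = 6.488226
PP_blend = 6.488226^3 - 273.15 = 273.1353 - 273.15 = -0.01

-0.01 degC


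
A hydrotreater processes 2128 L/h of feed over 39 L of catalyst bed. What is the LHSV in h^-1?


LHSV = volumetric feed rate / catalyst volume
= 2128 L/h / 39 L
= 54.56 h^-1

54.56 h^-1


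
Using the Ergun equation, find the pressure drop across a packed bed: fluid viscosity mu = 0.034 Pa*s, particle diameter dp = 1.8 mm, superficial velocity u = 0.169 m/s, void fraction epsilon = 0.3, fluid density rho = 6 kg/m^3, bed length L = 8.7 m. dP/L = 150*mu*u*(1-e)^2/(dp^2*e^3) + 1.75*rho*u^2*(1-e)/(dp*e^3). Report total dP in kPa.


dp = 1.8 mm = 0.0018 m
Viscous term = 150*0.034*0.169*(1-0.3)^2 / (0.0018^2*0.3^3) = 4827740
Inertial term = 1.75*6*0.169^2*(1-0.3) / (0.0018*0.3^3) = 4319.41
dP/L = 4827740 + 4319.41 = 4832060 Pa/m
dP = 4832060 * 8.7 / 1000 = 42040 kPa

42040 kPa


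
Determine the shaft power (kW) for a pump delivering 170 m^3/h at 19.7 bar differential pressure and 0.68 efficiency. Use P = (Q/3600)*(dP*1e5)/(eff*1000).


Q = 170 / 3600 = 0.0472222 m^3/s
P = 0.0472222 * (19.7 * 1e5) / 0.68 / 1000 = 136.8

136.8 kW


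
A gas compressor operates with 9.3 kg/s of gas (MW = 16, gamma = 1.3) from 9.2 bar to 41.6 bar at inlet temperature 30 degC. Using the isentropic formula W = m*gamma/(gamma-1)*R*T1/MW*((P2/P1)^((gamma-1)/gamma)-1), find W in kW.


Isentropic work: W = m*(gamma/(gamma-1))*(R*T1/MW)*((P2/P1)^((gamma-1)/gamma) - 1)
T1 = 30 + 273.15 = 303.15 K
Pressure ratio = 41.6 / 9.2 = 4.52174
Exponent = (1.3 - 1)/1.3 = 0.230769
(P2/P1)^exp - 1 = 4.52174^0.230769 - 1 = 0.416525
W = 9.3 * 1.3 / 0.3 * 8.314 * 303.15 / 16 * 0.416525 = 2644

2644 kW


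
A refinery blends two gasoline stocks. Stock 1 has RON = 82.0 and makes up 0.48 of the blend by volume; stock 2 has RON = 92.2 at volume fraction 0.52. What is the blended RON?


Linear blending: RON_blend = sum(vi * RONi)
Contribution 1: 0.48 * 82.0 = 39.36
Contribution 2: 0.52 * 92.2 = 47.944
RON_blend = 39.36 + 47.944 = 87.304

87.304


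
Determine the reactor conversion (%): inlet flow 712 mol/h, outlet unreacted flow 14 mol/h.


X = (F_in - F_out) / F_in * 100
Moles reacted = 712 - 14 = 698
X = 698 / 712 * 100
= 0.9803 * 100
= 98.03 %

98.03 %


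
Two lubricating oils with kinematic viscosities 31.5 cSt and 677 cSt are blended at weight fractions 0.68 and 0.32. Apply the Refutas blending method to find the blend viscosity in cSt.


Refutas method: VBN_i = 14.534*ln(ln(visc_i + 0.8)) + 10.975, blended linearly by mass fraction; since VBN is linear in VBI_i = ln(ln(visc_i + 0.8)) and the fractions sum to 1, blend VBI directly: visc = exp(exp(VBI_blend)) - 0.8
VBI_1 = ln(ln(31.5 + 0.8)) = 1.24561
VBI_2 = ln(ln(677 + 0.8)) = 1.8747
VBI_blend = 0.68 * 1.24561 + 0.32 * 1.8747 = 1.44692
visc_blend = exp(exp(1.44692)) - 0.8 = 69.31

69.31 cSt


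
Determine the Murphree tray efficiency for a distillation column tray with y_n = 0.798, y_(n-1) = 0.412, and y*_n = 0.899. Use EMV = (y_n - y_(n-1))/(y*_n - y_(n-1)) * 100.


Murphree vapor efficiency: EMV = (y_n - y_(n-1)) / (y*_n - y_(n-1)) * 100
EMV = (0.798 - 0.412) / (0.899 - 0.412) * 100 = 0.386 / 0.487 * 100 = 79.26

79.26 %


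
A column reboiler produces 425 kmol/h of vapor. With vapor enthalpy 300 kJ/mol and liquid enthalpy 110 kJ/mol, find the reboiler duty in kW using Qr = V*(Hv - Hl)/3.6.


Qr = 425 * (300 - 110) / 3.6 = 425 * 190 / 3.6 = 22430

22430 kW


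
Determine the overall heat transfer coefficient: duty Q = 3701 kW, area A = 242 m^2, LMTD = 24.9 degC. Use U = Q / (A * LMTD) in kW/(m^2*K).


From Q = U*A*LMTD, U = Q / (A * LMTD)
U = 3701 / (242 * 24.9) = 3701 / 6025.8 = 0.6142

0.6142 kW/(m^2*K)


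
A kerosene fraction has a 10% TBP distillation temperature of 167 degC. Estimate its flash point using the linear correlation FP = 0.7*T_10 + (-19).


FP = 0.7 * 167 + (-19) = 97.9

97.9 degC


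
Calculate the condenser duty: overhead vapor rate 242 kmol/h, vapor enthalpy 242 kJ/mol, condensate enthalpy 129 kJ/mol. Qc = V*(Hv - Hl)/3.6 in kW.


Qc = 242 * (242 - 129) / 3.6 = 242 * 113 / 3.6 = 7596

7596 kW


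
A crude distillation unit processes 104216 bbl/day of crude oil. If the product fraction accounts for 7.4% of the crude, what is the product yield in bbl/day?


Crude throughput = 104216 bbl/day
Fraction yield = 7.4%
yield = throughput * fraction / 100
yield = 104216 * 7.4 / 100 = 7711.984

7711.984 bbl/day


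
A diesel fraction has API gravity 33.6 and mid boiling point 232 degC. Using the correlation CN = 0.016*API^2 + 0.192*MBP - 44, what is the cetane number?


CN = 0.016 * 33.6^2 + 0.192 * 232 - 44
CN = 18.06336 + 44.544 - 44 = 18.60736

18.60736


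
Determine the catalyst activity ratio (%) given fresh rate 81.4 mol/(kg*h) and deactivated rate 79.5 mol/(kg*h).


Activity (%) = (rate_used / rate_fresh) * 100
rate_used = 79.5, rate_fresh = 81.4
= (79.5 / 81.4) * 100
= 0.9767 * 100 = 97.67

97.67 %


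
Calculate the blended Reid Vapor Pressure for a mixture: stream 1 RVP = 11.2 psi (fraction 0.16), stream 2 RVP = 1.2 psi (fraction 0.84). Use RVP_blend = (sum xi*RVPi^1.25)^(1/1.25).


Chevron index: RVP_blend = (sum xi*RVPi^1.25)^(1/1.25)
RVP^1.25 terms: 0.16 * 11.2^1.25 + 0.84 * 1.2^1.25 = 4.33326
RVP_blend = 4.33326^(1/1.25) = 3.232

3.232 psi


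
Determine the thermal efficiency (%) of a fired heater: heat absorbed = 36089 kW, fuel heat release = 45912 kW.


Furnace efficiency = Q_absorbed / Q_fuel * 100
= 36089 / 45912 * 100 = 78.60

78.60 %


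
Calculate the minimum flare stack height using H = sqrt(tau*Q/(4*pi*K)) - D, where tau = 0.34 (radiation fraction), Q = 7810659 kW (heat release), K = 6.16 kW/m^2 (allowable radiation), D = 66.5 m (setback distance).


tau*Q/(4*pi*K) = 0.34 * 7810659 / (4 * pi * 6.16) = 34306.5
sqrt(34306.5) = 185.22
H = 185.22 - 66.5 = 118.7

118.7 m


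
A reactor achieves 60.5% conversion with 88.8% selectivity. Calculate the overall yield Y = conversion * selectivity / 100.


Overall yield = conversion (%) * selectivity (%) / 100
Conversion = 60.5%, Selectivity = 88.8%
Y = 60.5 * 88.8 / 100
= 53.724 %

53.724 %


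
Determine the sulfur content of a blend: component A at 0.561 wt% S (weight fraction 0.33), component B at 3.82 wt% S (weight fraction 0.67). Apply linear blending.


Linear sulfur blending: S_blend = x1*S1 + x2*S2
Contribution 1: 0.33 * 0.561 = 0.18513 wt%
Contribution 2: 0.67 * 3.82 = 2.5594 wt%
S_blend = 0.18513 + 2.5594 = 2.74453

2.74453 wt%


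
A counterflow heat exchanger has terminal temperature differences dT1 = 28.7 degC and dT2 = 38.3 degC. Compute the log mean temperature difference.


LMTD = (dT1 - dT2) / ln(dT1/dT2)
= (28.7 - 38.3) / ln(28.7 / 38.3) = -9.6 / -0.288553 = 33.27

33.27 degC


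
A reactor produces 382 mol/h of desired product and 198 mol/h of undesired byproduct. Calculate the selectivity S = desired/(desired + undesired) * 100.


Selectivity = desired / (desired + undesired) * 100
Total products = 382 + 198 = 580 mol/h
S = 382 / 580 * 100
= 0.6586 * 100
= 65.86 %

65.86 %


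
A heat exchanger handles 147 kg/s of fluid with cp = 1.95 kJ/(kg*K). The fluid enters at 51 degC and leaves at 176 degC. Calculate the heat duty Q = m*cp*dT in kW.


Q = m_dot * cp * delta_T
delta_T = 176 - 51 = 125 K
Q = 147 * 1.95 * 125
= 286.65 * 125
= 35831.25 kW

35831.25 kW


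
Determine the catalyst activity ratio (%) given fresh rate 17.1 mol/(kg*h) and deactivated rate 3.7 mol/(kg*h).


Activity (%) = (rate_used / rate_fresh) * 100
rate_used = 3.7, rate_fresh = 17.1
= (3.7 / 17.1) * 100
= 0.2164 * 100 = 21.64

21.64 %


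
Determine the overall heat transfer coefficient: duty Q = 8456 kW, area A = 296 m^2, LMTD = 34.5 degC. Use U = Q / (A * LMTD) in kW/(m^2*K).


From Q = U*A*LMTD, U = Q / (A * LMTD)
U = 8456 / (296 * 34.5) = 8456 / 10212 = 0.8280

0.8280 kW/(m^2*K)


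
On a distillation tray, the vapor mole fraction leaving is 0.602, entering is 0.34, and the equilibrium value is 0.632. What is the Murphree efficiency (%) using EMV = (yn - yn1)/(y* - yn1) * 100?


Murphree vapor efficiency: EMV = (y_n - y_(n-1)) / (y*_n - y_(n-1)) * 100
EMV = (0.602 - 0.34) / (0.632 - 0.34) * 100 = 0.262 / 0.292 * 100 = 89.73

89.73 %


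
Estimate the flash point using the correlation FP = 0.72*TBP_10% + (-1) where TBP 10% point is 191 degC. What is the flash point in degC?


FP = 0.72 * 191 + (-1) = 136.52

136.52 degC


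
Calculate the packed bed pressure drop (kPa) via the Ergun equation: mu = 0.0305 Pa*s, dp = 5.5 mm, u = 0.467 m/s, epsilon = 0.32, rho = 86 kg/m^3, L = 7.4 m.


dp = 5.5 mm = 0.0055 m
Viscous term = 150*0.0305*0.467*(1-0.32)^2 / (0.0055^2*0.32^3) = 996668
Inertial term = 1.75*86*0.467^2*(1-0.32) / (0.0055*0.32^3) = 123842
dP/L = 996668 + 123842 = 1120510 Pa/m
dP = 1120510 * 7.4 / 1000 = 8292 kPa

8292 kPa


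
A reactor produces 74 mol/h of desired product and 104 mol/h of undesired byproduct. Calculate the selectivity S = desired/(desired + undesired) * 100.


Selectivity = desired / (desired + undesired) * 100
Total products = 74 + 104 = 178 mol/h
S = 74 / 178 * 100
= 0.4157 * 100
= 41.57 %

41.57 %
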